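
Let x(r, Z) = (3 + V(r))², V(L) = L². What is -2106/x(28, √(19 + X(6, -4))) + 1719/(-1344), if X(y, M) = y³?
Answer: -355841925/277477312 ≈ -1.2824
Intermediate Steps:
x(r, Z) = (3 + r²)²
-2106/x(28, √(19 + X(6, -4))) + 1719/(-1344) = -2106/(3 + 28²)² + 1719/(-1344) = -2106/(3 + 784)² + 1719*(-1/1344) = -2106/(787²) - 573/448 = -2106/619369 - 573/448 = -355841925/277477312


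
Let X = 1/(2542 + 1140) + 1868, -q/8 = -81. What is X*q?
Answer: 2228464548/1841 ≈ 1.2105e+6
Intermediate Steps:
q = 648 (q = -8*(-81) = 648)
X = 6877977/3682 (X = 1/3682 + 1868 = 6877977/3682 ≈ 1868.0)
X*q = (6877977/3682)*648 = 2228464548/1841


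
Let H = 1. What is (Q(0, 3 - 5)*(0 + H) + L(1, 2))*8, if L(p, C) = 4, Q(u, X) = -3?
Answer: 8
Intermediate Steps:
(Q(0, 3 - 5)*(0 + H) + L(1, 2))*8 = (-3*(0 + 1) + 4)*8 = (-3*1 + 4)*8 = (-3 + 4)*8 = 1*8 = 8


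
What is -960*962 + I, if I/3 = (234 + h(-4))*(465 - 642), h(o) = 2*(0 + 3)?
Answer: -1050960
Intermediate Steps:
h(o) = 6 (h(o) = 2*3 = 6)
I = -127440 (I = 3*((234 + 6)*(465 - 642)) = 3*(240*(-177)) = 3*(-42480) = -127440)
-960*962 + I = -960*962 - 127440 = -923520 - 127440 = -1050960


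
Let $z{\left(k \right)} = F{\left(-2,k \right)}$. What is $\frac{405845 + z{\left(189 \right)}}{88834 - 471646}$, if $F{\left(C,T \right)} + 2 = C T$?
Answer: $- \frac{135155}{127604} \approx -1.0592$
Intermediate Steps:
$F{\left(C,T \right)} = -2 + C T$
$z{\left(k \right)} = -2 - 2 k$
$\frac{405845 + z{\left(189 \right)}}{88834 - 471646} = \frac{405845 - 380}{88834 - 471646} = \frac{405845 - 380}{-382812} = \left(405845 - 380\right) \left(- \frac{1}{382812}\right) = 405465 \left(- \frac{1}{382812}\right) = - \frac{135155}{127604}$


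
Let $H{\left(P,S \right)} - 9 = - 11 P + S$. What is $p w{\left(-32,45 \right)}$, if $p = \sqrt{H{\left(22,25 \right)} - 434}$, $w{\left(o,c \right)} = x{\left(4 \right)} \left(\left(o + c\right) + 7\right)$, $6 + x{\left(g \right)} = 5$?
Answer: $- 20 i \sqrt{642} \approx - 506.75 i$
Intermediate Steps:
$x{\left(g \right)} = -1$ ($x{\left(g \right)} = -6 + 5 = -1$)
$w{\left(o,c \right)} = -7 - c - o$ ($w{\left(o,c \right)} = - (\left(o + c\right) + 7) = - (\left(c + o\right) + 7) = - (7 + c + o) = -7 - c - o$)
$H{\left(P,S \right)} = 9 + S - 11 P$ ($H{\left(P,S \right)} = 9 - \left(- S + 11 P\right) = 9 + S - 11 P$)
$p = i \sqrt{642}$ ($p = \sqrt{\left(9 + 25 - 242\right) - 434} = \sqrt{-208 - 434} = \sqrt{-642} = i \sqrt{642} \approx 25.338 i$)
$p w{\left(-32,45 \right)} = i \sqrt{642} \left(-7 - 45 - -32\right) = i \sqrt{642} \left(-7 - 45 + 32\right) = i \sqrt{642} \left(-20\right) = - 20 i \sqrt{642}$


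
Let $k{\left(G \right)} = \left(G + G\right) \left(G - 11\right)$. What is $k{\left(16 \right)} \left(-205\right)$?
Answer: $-32800$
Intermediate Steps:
$k{\left(G \right)} = 2 G \left(-11 + G\right)$
$k{\left(16 \right)} \left(-205\right) = 2 \cdot 16 \left(-11 + 16\right) \left(-205\right) = 2 \cdot 16 \cdot 5 \left(-205\right) = 160 \left(-205\right) = -32800$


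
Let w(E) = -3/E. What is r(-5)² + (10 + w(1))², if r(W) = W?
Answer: 74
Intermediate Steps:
r(-5)² + (10 + w(1))² = (-5)² + (10 - 3/1)² = 25 + (10 - 3*1)² = 25 + (10 - 3)² = 25 + 7² = 25 + 49 = 74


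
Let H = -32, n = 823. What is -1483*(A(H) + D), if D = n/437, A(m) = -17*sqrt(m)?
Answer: -1220509/437 + 100844*I*sqrt(2) ≈ -2792.9 + 1.4262e+5*I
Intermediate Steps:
D = 823/437 ≈ 1.8833
-1483*(A(H) + D) = -1483*(-68*I*sqrt(2) + 823/437) = -1483*(823/437 - 68*I*sqrt(2)) = -1220509/437 + 100844*I*sqrt(2)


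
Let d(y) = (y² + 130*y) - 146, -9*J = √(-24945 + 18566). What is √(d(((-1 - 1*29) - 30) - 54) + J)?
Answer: √(-17730 - I*√6379)/3 ≈ 0.09997 - 44.385*I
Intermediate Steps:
J = -I*√6379/9 (J = -√(-24945 + 18566)/9 = -I*√6379/9 ≈ -8.8743*I)
d(y) = -146 + y² + 130*y
√(d(((-1 - 1*29) - 30) - 54) + J) = √((-146 + (((-1 - 1*29) - 30) - 54)² + 130*(((-1 - 1*29) - 30) - 54)) - I*√6379/9) = √((-146 + (((-1 - 29) - 30) - 54)² + 130*(((-1 - 29) - 30) - 54)) - I*√6379/9) = √((-146 + ((-30 - 30) - 54)² + 130*((-30 - 30) - 54)) - I*√6379/9) = √((-146 + (-60 - 54)² + 130*(-60 - 54)) - I*√6379/9) = √((-146 + (-114)² + 130*(-114)) - I*√6379/9) = √((-146 + 12996 - 14820) - I*√6379/9) = √(-1970 - I*√6379/9)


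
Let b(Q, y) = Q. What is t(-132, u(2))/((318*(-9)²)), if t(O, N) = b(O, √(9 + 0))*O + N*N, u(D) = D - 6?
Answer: 8720/12879 ≈ 0.67707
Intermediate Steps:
u(D) = -6 + D
t(O, N) = N² + O² (t(O, N) = O*O + N*N = O² + N² = N² + O²)
t(-132, u(2))/((318*(-9)²)) = ((-6 + 2)² + (-132)²)/((318*(-9)²)) = ((-4)² + 17424)/((318*81)) = (16 + 17424)/25758 = 17440*(1/25758) = 8720/12879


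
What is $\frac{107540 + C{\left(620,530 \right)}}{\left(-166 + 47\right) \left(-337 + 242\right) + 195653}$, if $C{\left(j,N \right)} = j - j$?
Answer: $\frac{53770}{103479} \approx 0.51962$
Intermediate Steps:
$C{\left(j,N \right)} = 0$
$\frac{107540 + C{\left(620,530 \right)}}{\left(-166 + 47\right) \left(-337 + 242\right) + 195653} = \frac{107540 + 0}{\left(-166 + 47\right) \left(-337 + 242\right) + 195653} = \frac{107540}{\left(-119\right) \left(-95\right) + 195653} = \frac{107540}{11305 + 195653} = \frac{107540}{206958} = 107540 \cdot \frac{1}{206958} = \frac{53770}{103479}$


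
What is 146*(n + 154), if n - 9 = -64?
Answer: 14454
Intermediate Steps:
n = -55 (n = 9 - 64 = -55)
146*(n + 154) = 146*(-55 + 154) = 146*99 = 14454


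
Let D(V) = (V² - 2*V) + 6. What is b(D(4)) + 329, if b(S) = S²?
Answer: 525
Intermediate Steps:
D(V) = 6 + V² - 2*V
b(D(4)) + 329 = (6 + 4² - 2*4)² + 329 = (6 + 16 - 8)² + 329 = 14² + 329 = 196 + 329 = 525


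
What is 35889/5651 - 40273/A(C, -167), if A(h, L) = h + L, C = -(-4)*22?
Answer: 230417954/446429 ≈ 516.14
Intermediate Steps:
C = 88 (C = -4*(-22) = 88)
A(h, L) = L + h
35889/5651 - 40273/A(C, -167) = 35889/5651 - 40273/(-167 + 88) = 35889*(1/5651) - 40273/(-79) = 35889/5651 - 40273*(-1/79) = 35889/5651 + 40273/79 = 230417954/446429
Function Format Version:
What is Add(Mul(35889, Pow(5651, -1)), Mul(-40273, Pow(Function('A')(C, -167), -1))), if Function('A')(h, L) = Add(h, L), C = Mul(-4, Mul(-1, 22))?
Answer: Rational(230417954, 446429) ≈ 516.14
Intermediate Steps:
C = 88 (C = Mul(-4, -22) = 88)
Function('A')(h, L) = Add(L, h)
Add(Mul(35889, Pow(5651, -1)), Mul(-40273, Pow(Function('A')(C, -167), -1))) = Add(Mul(35889, Pow(5651, -1)), Mul(-40273, Pow(Add(-167, 88), -1))) = Add(Mul(35889, Rational(1, 5651)), Mul(-40273, Pow(-79, -1))) = Add(Rational(35889, 5651), Mul(-40273, Rational(-1, 79))) = Add(Rational(35889, 5651), Rational(40273, 79)) = Rational(230417954, 446429)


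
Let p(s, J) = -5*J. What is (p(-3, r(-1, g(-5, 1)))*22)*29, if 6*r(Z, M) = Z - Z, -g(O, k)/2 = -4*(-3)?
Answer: 0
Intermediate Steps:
g(O, k) = -24 (g(O, k) = -(-8)*(-3) = -2*12 = -24)
r(Z, M) = 0 (r(Z, M) = (Z - Z)/6 = (1/6)*0 = 0)
(p(-3, r(-1, g(-5, 1)))*22)*29 = (-5*0*22)*29 = (0*22)*29 = 0*29 = 0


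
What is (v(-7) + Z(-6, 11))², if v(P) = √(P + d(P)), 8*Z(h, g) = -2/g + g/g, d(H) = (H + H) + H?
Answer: -216751/7744 + 9*I*√7/22 ≈ -27.99 + 1.0824*I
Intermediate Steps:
d(H) = 3*H (d(H) = 2*H + H = 3*H)
Z(h, g) = ⅛ - 1/(4*g) (Z(h, g) = (-2/g + g/g)/8 = (-2/g + 1)/8 = (1 - 2/g)/8 = ⅛ - 1/(4*g))
v(P) = 2*√P (v(P) = √(P + 3*P) = √(4*P) = 2*√P)
(v(-7) + Z(-6, 11))² = (2*√(-7) + (⅛)*(-2 + 11)/11)² = (2*(I*√7) + (⅛)*(1/11)*9)² = (2*I*√7 + 9/88)² = (9/88 + 2*I*√7)²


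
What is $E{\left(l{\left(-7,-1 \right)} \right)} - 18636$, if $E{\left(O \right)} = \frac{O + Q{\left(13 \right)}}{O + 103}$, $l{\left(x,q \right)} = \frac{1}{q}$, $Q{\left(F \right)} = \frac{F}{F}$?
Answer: $-18636$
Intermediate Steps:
$Q{\left(F \right)} = 1$
$E{\left(O \right)} = \frac{1 + O}{103 + O}$ ($E{\left(O \right)} = \frac{O + 1}{O + 103} = \frac{1 + O}{103 + O}$)
$E{\left(l{\left(-7,-1 \right)} \right)} - 18636 = \frac{1 + \frac{1}{-1}}{103 + \frac{1}{-1}} - 18636 = \frac{1 - 1}{103 - 1} - 18636 = \frac{1}{102} \cdot 0 - 18636 = 0 - 18636 = -18636$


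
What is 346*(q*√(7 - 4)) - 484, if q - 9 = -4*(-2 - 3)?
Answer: -484 + 10034*√3 ≈ 16895.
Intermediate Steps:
q = 29 (q = 9 - 4*(-2 - 3) = 9 - 4*(-5) = 9 + 20 = 29)
346*(q*√(7 - 4)) - 484 = 346*(29*√(7 - 4)) - 484 = 346*(29*√3) - 484 = 10034*√3 - 484 = -484 + 10034*√3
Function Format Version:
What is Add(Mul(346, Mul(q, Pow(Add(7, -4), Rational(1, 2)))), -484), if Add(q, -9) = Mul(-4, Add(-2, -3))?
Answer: Add(-484, Mul(10034, Pow(3, Rational(1, 2)))) ≈ 16895.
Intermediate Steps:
q = 29 (q = Add(9, Mul(-4, Add(-2, -3))) = Add(9, Mul(-4, -5)) = Add(9, 20) = 29)
Add(Mul(346, Mul(q, Pow(Add(7, -4), Rational(1, 2)))), -484) = Add(Mul(346, Mul(29, Pow(Add(7, -4), Rational(1, 2)))), -484) = Add(Mul(346, Mul(29, Pow(3, Rational(1, 2)))), -484) = Add(Mul(10034, Pow(3, Rational(1, 2))), -484) = Add(-484, Mul(10034, Pow(3, Rational(1, 2))))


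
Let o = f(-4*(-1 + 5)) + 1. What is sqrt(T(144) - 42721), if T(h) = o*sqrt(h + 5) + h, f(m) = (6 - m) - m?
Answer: sqrt(-42577 + 39*sqrt(149)) ≈ 205.19*I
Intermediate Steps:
f(m) = 6 - 2*m
o = 39 (o = (6 - (-8)*(-1 + 5)) + 1 = (6 - (-8)*4) + 1 = (6 - 2*(-16)) + 1 = (6 + 32) + 1 = 38 + 1 = 39)
T(h) = h + 39*sqrt(5 + h) (T(h) = 39*sqrt(h + 5) + h = 39*sqrt(5 + h) + h = h + 39*sqrt(5 + h))
sqrt(T(144) - 42721) = sqrt((144 + 39*sqrt(5 + 144)) - 42721) = sqrt((144 + 39*sqrt(149)) - 42721) = sqrt(-42577 + 39*sqrt(149))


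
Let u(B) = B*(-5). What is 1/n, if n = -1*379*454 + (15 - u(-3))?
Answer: -1/172066 ≈ -5.8117e-6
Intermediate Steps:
u(B) = -5*B
n = -172066 (n = -1*379*454 + (15 - (-5)*(-3)) = -379*454 + (15 - 1*15) = -172066 + (15 - 15) = -172066 + 0 = -172066)
1/n = 1/(-172066) = -1/172066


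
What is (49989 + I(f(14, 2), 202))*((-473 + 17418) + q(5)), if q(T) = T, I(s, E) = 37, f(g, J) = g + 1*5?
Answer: 847940700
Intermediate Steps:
f(g, J) = 5 + g (f(g, J) = g + 5 = 5 + g)
(49989 + I(f(14, 2), 202))*((-473 + 17418) + q(5)) = (49989 + 37)*((-473 + 17418) + 5) = 50026*(16945 + 5) = 50026*16950 = 847940700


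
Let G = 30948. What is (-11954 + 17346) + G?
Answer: 36340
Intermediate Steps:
(-11954 + 17346) + G = (-11954 + 17346) + 30948 = 5392 + 30948 = 36340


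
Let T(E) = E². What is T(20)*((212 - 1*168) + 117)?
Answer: 64400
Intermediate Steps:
T(20)*((212 - 1*168) + 117) = 20²*((212 - 1*168) + 117) = 400*((212 - 168) + 117) = 400*(44 + 117) = 400*161 = 64400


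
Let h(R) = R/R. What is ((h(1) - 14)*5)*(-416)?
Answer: 27040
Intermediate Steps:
h(R) = 1
((h(1) - 14)*5)*(-416) = ((1 - 14)*5)*(-416) = -13*5*(-416) = -65*(-416) = 27040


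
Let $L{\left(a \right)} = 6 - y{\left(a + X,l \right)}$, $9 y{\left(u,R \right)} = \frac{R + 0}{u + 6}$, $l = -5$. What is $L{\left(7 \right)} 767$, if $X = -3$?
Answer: $\frac{83603}{18} \approx 4644.6$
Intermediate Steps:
$y{\left(u,R \right)} = \frac{R}{9 \left(6 + u\right)}$ ($y{\left(u,R \right)} = \frac{\left(R + 0\right) \frac{1}{u + 6}}{9} = \frac{R \frac{1}{6 + u}}{9} = \frac{R}{9 \left(6 + u\right)}$)
$L{\left(a \right)} = 6 + \frac{5}{9 \left(3 + a\right)}$ ($L{\left(a \right)} = 6 - \frac{1}{9} \left(-5\right) \frac{1}{6 + \left(a - 3\right)} = 6 - \frac{1}{9} \left(-5\right) \frac{1}{6 + \left(-3 + a\right)} = 6 - \frac{1}{9} \left(-5\right) \frac{1}{3 + a} = 6 - - \frac{5}{9 \left(3 + a\right)} = 6 + \frac{5}{9 \left(3 + a\right)}$)
$L{\left(7 \right)} 767 = \frac{167 + 54 \cdot 7}{9 \left(3 + 7\right)} 767 = \frac{167 + 378}{9 \cdot 10} \cdot 767 = \frac{1}{9} \cdot \frac{1}{10} \cdot 545 \cdot 767 = \frac{109}{18} \cdot 767 = \frac{83603}{18}$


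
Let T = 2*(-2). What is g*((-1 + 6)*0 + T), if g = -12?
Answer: 48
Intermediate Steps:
T = -4
g*((-1 + 6)*0 + T) = -12*((-1 + 6)*0 - 4) = -12*(5*0 - 4) = -12*(0 - 4) = -12*(-4) = 48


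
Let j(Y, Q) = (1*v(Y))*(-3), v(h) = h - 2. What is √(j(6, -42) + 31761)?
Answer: √31749 ≈ 178.18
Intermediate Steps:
v(h) = -2 + h
j(Y, Q) = 6 - 3*Y (j(Y, Q) = (1*(-2 + Y))*(-3) = (-2 + Y)*(-3) = 6 - 3*Y)
√(j(6, -42) + 31761) = √((6 - 3*6) + 31761) = √((6 - 18) + 31761) = √(-12 + 31761) = √31749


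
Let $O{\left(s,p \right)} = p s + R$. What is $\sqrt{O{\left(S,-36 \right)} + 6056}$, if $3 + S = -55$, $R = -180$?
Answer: $2 \sqrt{1991} \approx 89.241$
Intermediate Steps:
$S = -58$ ($S = -3 - 55 = -58$)
$O{\left(s,p \right)} = -180 + p s$ ($O{\left(s,p \right)} = p s - 180 = -180 + p s$)
$\sqrt{O{\left(S,-36 \right)} + 6056} = \sqrt{\left(-180 - -2088\right) + 6056} = \sqrt{\left(-180 + 2088\right) + 6056} = \sqrt{1908 + 6056} = \sqrt{7964} = 2 \sqrt{1991}$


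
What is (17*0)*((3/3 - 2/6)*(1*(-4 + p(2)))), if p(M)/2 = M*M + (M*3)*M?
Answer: 0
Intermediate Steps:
p(M) = 8*M**2 (p(M) = 2*(M*M + (M*3)*M) = 2*(M**2 + (3*M)*M) = 2*(M**2 + 3*M**2) = 2*(4*M**2) = 8*M**2)
(17*0)*((3/3 - 2/6)*(1*(-4 + p(2)))) = (17*0)*((3/3 - 2/6)*(1*(-4 + 8*2**2))) = 0*((3*(1/3) - 2*1/6)*(1*(-4 + 8*4))) = 0*((1 - 1/3)*(1*(-4 + 32))) = 0*(2*(1*28)/3) = 0*((2/3)*28) = 0*(56/3) = 0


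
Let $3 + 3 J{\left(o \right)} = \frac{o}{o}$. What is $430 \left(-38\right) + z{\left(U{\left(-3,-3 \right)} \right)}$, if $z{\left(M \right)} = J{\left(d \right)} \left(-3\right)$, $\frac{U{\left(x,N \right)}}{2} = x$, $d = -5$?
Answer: $-16338$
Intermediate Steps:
$U{\left(x,N \right)} = 2 x$
$J{\left(o \right)} = - \frac{2}{3}$ ($J{\left(o \right)} = -1 + \frac{o \frac{1}{o}}{3} = -1 + \frac{1}{3} \cdot 1 = -1 + \frac{1}{3} = - \frac{2}{3}$)
$z{\left(M \right)} = 2$ ($z{\left(M \right)} = \left(- \frac{2}{3}\right) \left(-3\right) = 2$)
$430 \left(-38\right) + z{\left(U{\left(-3,-3 \right)} \right)} = 430 \left(-38\right) + 2 = -16340 + 2 = -16338$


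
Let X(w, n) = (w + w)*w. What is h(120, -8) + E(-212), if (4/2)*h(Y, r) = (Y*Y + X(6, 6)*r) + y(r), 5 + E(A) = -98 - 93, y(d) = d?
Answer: 6712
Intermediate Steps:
X(w, n) = 2*w² (X(w, n) = (2*w)*w = 2*w²)
E(A) = -196 (E(A) = -5 + (-98 - 93) = -5 - 191 = -196)
h(Y, r) = Y²/2 + 73*r/2 (h(Y, r) = ((Y*Y + (2*6²)*r) + r)/2 = ((Y² + (2*36)*r) + r)/2 = ((Y² + 72*r) + r)/2 = (Y² + 73*r)/2 = Y²/2 + 73*r/2)
h(120, -8) + E(-212) = ((½)*120² + (73/2)*(-8)) - 196 = ((½)*14400 - 292) - 196 = (7200 - 292) - 196 = 6908 - 196 = 6712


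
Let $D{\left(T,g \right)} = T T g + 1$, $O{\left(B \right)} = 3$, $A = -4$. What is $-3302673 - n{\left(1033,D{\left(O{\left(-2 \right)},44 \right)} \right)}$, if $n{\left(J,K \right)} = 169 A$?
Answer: $-3301997$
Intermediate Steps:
$D{\left(T,g \right)} = 1 + g T^{2}$ ($D{\left(T,g \right)} = T^{2} g + 1 = g T^{2} + 1 = 1 + g T^{2}$)
$n{\left(J,K \right)} = -676$ ($n{\left(J,K \right)} = 169 \left(-4\right) = -676$)
$-3302673 - n{\left(1033,D{\left(O{\left(-2 \right)},44 \right)} \right)} = -3302673 - -676 = -3302673 + 676 = -3301997$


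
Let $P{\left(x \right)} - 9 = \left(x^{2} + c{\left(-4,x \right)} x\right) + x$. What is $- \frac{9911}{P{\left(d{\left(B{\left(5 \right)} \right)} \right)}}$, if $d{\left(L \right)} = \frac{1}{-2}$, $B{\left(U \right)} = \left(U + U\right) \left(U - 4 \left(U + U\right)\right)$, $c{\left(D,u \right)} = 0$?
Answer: $- \frac{39644}{35} \approx -1132.7$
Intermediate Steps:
$B{\left(U \right)} = - 14 U^{2}$ ($B{\left(U \right)} = 2 U \left(U - 4 \cdot 2 U\right) = 2 U \left(U - 8 U\right) = 2 U \left(- 7 U\right) = - 14 U^{2}$)
$d{\left(L \right)} = - \frac{1}{2}$
$P{\left(x \right)} = 9 + x + x^{2}$ ($P{\left(x \right)} = 9 + \left(\left(x^{2} + 0 x\right) + x\right) = 9 + \left(\left(x^{2} + 0\right) + x\right) = 9 + \left(x^{2} + x\right) = 9 + \left(x + x^{2}\right) = 9 + x + x^{2}$)
$- \frac{9911}{P{\left(d{\left(B{\left(5 \right)} \right)} \right)}} = - \frac{9911}{9 - \frac{1}{2} + \left(- \frac{1}{2}\right)^{2}} = - \frac{9911}{9 - \frac{1}{2} + \frac{1}{4}} = - \frac{9911}{\frac{35}{4}} = \left(-9911\right) \frac{4}{35} = - \frac{39644}{35}$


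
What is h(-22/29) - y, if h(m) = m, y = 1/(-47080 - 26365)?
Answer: -1615761/2129905 ≈ -0.75861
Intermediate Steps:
y = -1/73445 (y = 1/(-73445) = -1/73445 ≈ -1.3616e-5)
h(-22/29) - y = -22/29 - 1*(-1/73445) = -22*1/29 + 1/73445 = -22/29 + 1/73445 = -1615761/2129905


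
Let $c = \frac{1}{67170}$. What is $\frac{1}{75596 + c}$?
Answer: $\frac{67170}{5077783321} \approx 1.3228 \cdot 10^{-5}$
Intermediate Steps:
$c = \frac{1}{67170} \approx 1.4888 \cdot 10^{-5}$
$\frac{1}{75596 + c} = \frac{1}{75596 + \frac{1}{67170}} = \frac{1}{\frac{5077783321}{67170}} = \frac{67170}{5077783321}$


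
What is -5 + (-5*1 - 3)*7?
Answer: -61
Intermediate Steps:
-5 + (-5*1 - 3)*7 = -5 + (-5 - 3)*7 = -5 - 8*7 = -5 - 56 = -61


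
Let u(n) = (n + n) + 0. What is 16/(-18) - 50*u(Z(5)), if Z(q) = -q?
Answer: 4492/9 ≈ 499.11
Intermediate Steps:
u(n) = 2*n (u(n) = 2*n + 0 = 2*n)
16/(-18) - 50*u(Z(5)) = 16/(-18) - 100*(-1*5) = 16*(-1/18) - 100*(-5) = -8/9 - 50*(-10) = -8/9 + 500 = 4492/9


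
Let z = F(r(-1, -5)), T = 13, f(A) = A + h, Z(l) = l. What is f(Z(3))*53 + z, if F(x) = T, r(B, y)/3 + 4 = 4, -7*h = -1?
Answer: 1257/7 ≈ 179.57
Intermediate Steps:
h = ⅐ (h = -⅐*(-1) = ⅐ ≈ 0.14286)
f(A) = ⅐ + A (f(A) = A + ⅐ = ⅐ + A)
r(B, y) = 0 (r(B, y) = -12 + 3*4 = -12 + 12 = 0)
F(x) = 13
z = 13
f(Z(3))*53 + z = (⅐ + 3)*53 + 13 = (22/7)*53 + 13 = 1166/7 + 13 = 1257/7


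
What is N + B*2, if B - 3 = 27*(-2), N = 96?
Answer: -6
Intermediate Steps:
B = -51 (B = 3 + 27*(-2) = 3 - 54 = -51)
N + B*2 = 96 - 51*2 = 96 - 102 = -6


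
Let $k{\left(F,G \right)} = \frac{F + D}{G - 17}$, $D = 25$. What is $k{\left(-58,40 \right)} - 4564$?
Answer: $- \frac{105005}{23} \approx -4565.4$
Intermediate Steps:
$k{\left(F,G \right)} = \frac{25 + F}{-17 + G}$ ($k{\left(F,G \right)} = \frac{F + 25}{G - 17} = \frac{25 + F}{-17 + G}$)
$k{\left(-58,40 \right)} - 4564 = \frac{25 - 58}{-17 + 40} - 4564 = \frac{1}{23} \left(-33\right) - 4564 = - \frac{33}{23} - 4564 = - \frac{105005}{23}$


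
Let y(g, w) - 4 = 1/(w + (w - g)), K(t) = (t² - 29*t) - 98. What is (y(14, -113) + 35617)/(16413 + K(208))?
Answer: 8549039/12851280 ≈ 0.66523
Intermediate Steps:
K(t) = -98 + t² - 29*t
y(g, w) = 4 + 1/(-g + 2*w) (y(g, w) = 4 + 1/(w + (w - g)) = 4 + 1/(-g + 2*w))
(y(14, -113) + 35617)/(16413 + K(208)) = ((-1 - 8*(-113) + 4*14)/(14 - 2*(-113)) + 35617)/(16413 + (-98 + 208² - 29*208)) = ((-1 + 904 + 56)/(14 + 226) + 35617)/(16413 + (-98 + 43264 - 6032)) = (959/240 + 35617)/(16413 + 37134) = ((1/240)*959 + 35617)/53547 = (959/240 + 35617)*(1/53547) = (8549039/240)*(1/53547) = 8549039/12851280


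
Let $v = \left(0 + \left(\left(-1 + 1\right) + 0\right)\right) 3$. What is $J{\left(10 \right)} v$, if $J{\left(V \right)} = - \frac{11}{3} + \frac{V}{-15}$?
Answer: $0$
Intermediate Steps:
$J{\left(V \right)} = - \frac{11}{3} - \frac{V}{15}$ ($J{\left(V \right)} = \left(-11\right) \frac{1}{3} + V \left(- \frac{1}{15}\right) = - \frac{11}{3} - \frac{V}{15}$)
$v = 0$ ($v = \left(0 + \left(0 + 0\right)\right) 3 = \left(0 + 0\right) 3 = 0 \cdot 3 = 0$)
$J{\left(10 \right)} v = \left(- \frac{11}{3} - \frac{2}{3}\right) 0 = \left(- \frac{13}{3}\right) 0 = 0$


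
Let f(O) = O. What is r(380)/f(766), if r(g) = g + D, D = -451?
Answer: -71/766 ≈ -0.092689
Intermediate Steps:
r(g) = -451 + g (r(g) = g - 451 = -451 + g)
r(380)/f(766) = (-451 + 380)/766 = -71*1/766 = -71/766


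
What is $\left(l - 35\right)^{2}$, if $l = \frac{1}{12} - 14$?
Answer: $\frac{344569}{144} \approx 2392.8$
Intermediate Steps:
$l = - \frac{167}{12}$ ($l = \frac{1}{12} - 14 = - \frac{167}{12} \approx -13.917$)
$\left(l - 35\right)^{2} = \left(- \frac{167}{12} - 35\right)^{2} = \left(- \frac{587}{12}\right)^{2} = \frac{344569}{144}$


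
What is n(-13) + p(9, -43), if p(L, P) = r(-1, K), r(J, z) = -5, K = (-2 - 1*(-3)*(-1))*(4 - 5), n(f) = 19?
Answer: 14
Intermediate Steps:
K = 5 (K = (-2 + 3*(-1))*(-1) = (-2 - 3)*(-1) = -5*(-1) = 5)
p(L, P) = -5
n(-13) + p(9, -43) = 19 - 5 = 14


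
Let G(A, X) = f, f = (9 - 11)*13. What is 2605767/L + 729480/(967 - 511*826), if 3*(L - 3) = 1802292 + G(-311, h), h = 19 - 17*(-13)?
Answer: 659096804273/252990748575 ≈ 2.6052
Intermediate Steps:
f = -26 (f = -2*13 = -26)
h = 240 (h = 19 + 221 = 240)
G(A, X) = -26
L = 1802275/3 (L = 3 + (1802292 - 26)/3 = 3 + (⅓)*1802266 = 3 + 1802266/3 = 1802275/3 ≈ 6.0076e+5)
2605767/L + 729480/(967 - 511*826) = 2605767/(1802275/3) + 729480/(967 - 511*826) = 2605767*(3/1802275) + 729480/(967 - 422086) = 7817301/1802275 + 729480/(-421119) = 7817301/1802275 + 729480*(-1/421119) = 7817301/1802275 - 243160/140373 = 659096804273/252990748575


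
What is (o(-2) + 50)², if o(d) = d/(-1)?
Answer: 2704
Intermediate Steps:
o(d) = -d (o(d) = d*(-1) = -d)
(o(-2) + 50)² = (-1*(-2) + 50)² = (2 + 50)² = 52² = 2704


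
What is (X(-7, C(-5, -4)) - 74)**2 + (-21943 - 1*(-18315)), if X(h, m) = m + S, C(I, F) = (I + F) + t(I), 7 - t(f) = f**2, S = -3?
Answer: 7188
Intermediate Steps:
t(f) = 7 - f**2
C(I, F) = 7 + F + I - I**2 (C(I, F) = (I + F) + (7 - I**2) = (F + I) + (7 - I**2) = 7 + F + I - I**2)
X(h, m) = -3 + m (X(h, m) = m - 3 = -3 + m)
(X(-7, C(-5, -4)) - 74)**2 + (-21943 - 1*(-18315)) = ((-3 + (7 - 4 - 5 - 1*(-5)**2)) - 74)**2 + (-21943 - 1*(-18315)) = ((-3 + (7 - 4 - 5 - 1*25)) - 74)**2 + (-21943 + 18315) = ((-3 + (7 - 4 - 5 - 25)) - 74)**2 - 3628 = ((-3 - 27) - 74)**2 - 3628 = (-30 - 74)**2 - 3628 = (-104)**2 - 3628 = 10816 - 3628 = 7188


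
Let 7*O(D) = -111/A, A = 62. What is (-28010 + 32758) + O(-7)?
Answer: 2060521/434 ≈ 4747.7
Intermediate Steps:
O(D) = -111/434 (O(D) = (-111/62)/7 = (-111*1/62)/7 = (1/7)*(-111/62) = -111/434)
(-28010 + 32758) + O(-7) = (-28010 + 32758) - 111/434 = 4748 - 111/434 = 2060521/434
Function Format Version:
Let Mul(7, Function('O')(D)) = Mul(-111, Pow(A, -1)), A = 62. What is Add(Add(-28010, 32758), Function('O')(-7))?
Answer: Rational(2060521, 434) ≈ 4747.7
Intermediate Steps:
Function('O')(D) = Rational(-111, 434) (Function('O')(D) = Mul(Rational(1, 7), Mul(-111, Pow(62, -1))) = Mul(Rational(1, 7), Mul(-111, Rational(1, 62))) = Mul(Rational(1, 7), Rational(-111, 62)) = Rational(-111, 434))
Add(Add(-28010, 32758), Function('O')(-7)) = Add(Add(-28010, 32758), Rational(-111, 434)) = Add(4748, Rational(-111, 434)) = Rational(2060521, 434)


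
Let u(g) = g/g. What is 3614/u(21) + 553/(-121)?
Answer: 436741/121 ≈ 3609.4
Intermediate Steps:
u(g) = 1
3614/u(21) + 553/(-121) = 3614/1 + 553/(-121) = 3614*1 + 553*(-1/121) = 3614 - 553/121 = 436741/121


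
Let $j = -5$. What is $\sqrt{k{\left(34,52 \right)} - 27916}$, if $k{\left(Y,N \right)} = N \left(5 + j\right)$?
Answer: $2 i \sqrt{6979} \approx 167.08 i$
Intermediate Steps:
$k{\left(Y,N \right)} = 0$ ($k{\left(Y,N \right)} = N \left(5 - 5\right) = N 0 = 0$)
$\sqrt{k{\left(34,52 \right)} - 27916} = \sqrt{0 - 27916} = \sqrt{-27916} = 2 i \sqrt{6979}$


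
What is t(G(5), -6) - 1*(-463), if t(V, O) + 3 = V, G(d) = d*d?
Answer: 485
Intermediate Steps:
G(d) = d**2
t(V, O) = -3 + V
t(G(5), -6) - 1*(-463) = (-3 + 5**2) - 1*(-463) = (-3 + 25) + 463 = 22 + 463 = 485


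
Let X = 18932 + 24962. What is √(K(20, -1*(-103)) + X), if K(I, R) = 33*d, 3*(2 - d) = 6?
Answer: √43894 ≈ 209.51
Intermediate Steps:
d = 0 (d = 2 - ⅓*6 = 2 - 2 = 0)
K(I, R) = 0 (K(I, R) = 33*0 = 0)
X = 43894
√(K(20, -1*(-103)) + X) = √(0 + 43894) = √43894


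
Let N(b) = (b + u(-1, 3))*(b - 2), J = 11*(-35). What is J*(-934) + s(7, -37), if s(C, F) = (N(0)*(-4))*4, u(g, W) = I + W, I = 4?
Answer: 359814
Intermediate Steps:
u(g, W) = 4 + W
J = -385
N(b) = (-2 + b)*(7 + b) (N(b) = (b + (4 + 3))*(b - 2) = (b + 7)*(-2 + b) = (7 + b)*(-2 + b) = (-2 + b)*(7 + b))
s(C, F) = 224 (s(C, F) = ((-14 + 0² + 5*0)*(-4))*4 = ((-14 + 0 + 0)*(-4))*4 = -14*(-4)*4 = 56*4 = 224)
J*(-934) + s(7, -37) = -385*(-934) + 224 = 359590 + 224 = 359814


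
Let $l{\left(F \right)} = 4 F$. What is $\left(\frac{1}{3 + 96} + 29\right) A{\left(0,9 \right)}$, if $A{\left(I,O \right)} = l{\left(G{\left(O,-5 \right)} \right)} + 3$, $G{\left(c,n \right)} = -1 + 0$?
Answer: $- \frac{2872}{99} \approx -29.01$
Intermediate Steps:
$G{\left(c,n \right)} = -1$
$A{\left(I,O \right)} = -1$ ($A{\left(I,O \right)} = 4 \left(-1\right) + 3 = -4 + 3 = -1$)
$\left(\frac{1}{3 + 96} + 29\right) A{\left(0,9 \right)} = \left(\frac{1}{3 + 96} + 29\right) \left(-1\right) = \left(\frac{1}{99} + 29\right) \left(-1\right) = \frac{2872}{99} \left(-1\right) = - \frac{2872}{99}$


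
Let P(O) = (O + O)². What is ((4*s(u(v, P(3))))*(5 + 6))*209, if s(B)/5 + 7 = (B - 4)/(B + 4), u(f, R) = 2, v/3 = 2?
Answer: -1011560/3 ≈ -3.3719e+5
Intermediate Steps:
v = 6 (v = 3*2 = 6)
P(O) = 4*O² (P(O) = (2*O)² = 4*O²)
s(B) = -35 + 5*(-4 + B)/(4 + B) (s(B) = -35 + 5*((B - 4)/(B + 4)) = -35 + 5*((-4 + B)/(4 + B)) = -35 + 5*(-4 + B)/(4 + B))
((4*s(u(v, P(3))))*(5 + 6))*209 = ((4*(10*(-16 - 3*2)/(4 + 2)))*(5 + 6))*209 = ((4*(10*(-16 - 6)/6))*11)*209 = ((4*(10*(⅙)*(-22)))*11)*209 = ((4*(-110/3))*11)*209 = -440/3*11*209 = -4840/3*209 = -1011560/3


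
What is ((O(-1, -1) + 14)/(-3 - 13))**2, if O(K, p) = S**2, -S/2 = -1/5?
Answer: 31329/40000 ≈ 0.78323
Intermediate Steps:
S = 2/5 (S = -(-2)/5 = -2*(-1/5) = 2/5 ≈ 0.40000)
O(K, p) = 4/25 (O(K, p) = (2/5)**2 = 4/25)
((O(-1, -1) + 14)/(-3 - 13))**2 = ((4/25 + 14)/(-3 - 13))**2 = ((354/25)/(-16))**2 = ((354/25)*(-1/16))**2 = (-177/200)**2 = 31329/40000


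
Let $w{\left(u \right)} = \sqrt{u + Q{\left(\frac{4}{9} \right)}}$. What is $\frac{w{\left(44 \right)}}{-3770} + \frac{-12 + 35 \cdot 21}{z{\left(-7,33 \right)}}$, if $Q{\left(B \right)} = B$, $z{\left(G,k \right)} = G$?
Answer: $- \frac{817727}{7917} \approx -103.29$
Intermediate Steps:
$w{\left(u \right)} = \sqrt{\frac{4}{9} + u}$ ($w{\left(u \right)} = \sqrt{u + \frac{4}{9}} = \sqrt{\frac{4}{9} + u}$)
$\frac{w{\left(44 \right)}}{-3770} + \frac{-12 + 35 \cdot 21}{z{\left(-7,33 \right)}} = \frac{\frac{1}{3} \sqrt{4 + 9 \cdot 44}}{-3770} + \frac{-12 + 35 \cdot 21}{-7} = \frac{\sqrt{4 + 396}}{3} \left(- \frac{1}{3770}\right) + \left(-12 + 735\right) \left(- \frac{1}{7}\right) = \frac{\sqrt{400}}{3} \left(- \frac{1}{3770}\right) + 723 \left(- \frac{1}{7}\right) = \frac{1}{3} \cdot 20 \left(- \frac{1}{3770}\right) - \frac{723}{7} = \frac{20}{3} \left(- \frac{1}{3770}\right) - \frac{723}{7} = - \frac{2}{1131} - \frac{723}{7} = - \frac{817727}{7917}$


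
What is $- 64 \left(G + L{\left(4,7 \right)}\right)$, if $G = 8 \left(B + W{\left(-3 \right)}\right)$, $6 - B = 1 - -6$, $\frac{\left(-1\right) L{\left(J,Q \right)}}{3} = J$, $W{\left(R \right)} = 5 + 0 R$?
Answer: $-1280$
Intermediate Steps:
$W{\left(R \right)} = 5$ ($W{\left(R \right)} = 5 + 0 = 5$)
$L{\left(J,Q \right)} = - 3 J$
$B = -1$ ($B = 6 - \left(1 - -6\right) = 6 - \left(1 + 6\right) = 6 - 7 = -1$)
$G = 32$ ($G = 8 \left(-1 + 5\right) = 8 \cdot 4 = 32$)
$- 64 \left(G + L{\left(4,7 \right)}\right) = - 64 \left(32 - 12\right) = \left(-64\right) 20 = -1280$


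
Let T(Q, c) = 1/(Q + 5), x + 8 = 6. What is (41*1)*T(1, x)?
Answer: 41/6 ≈ 6.8333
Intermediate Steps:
x = -2 (x = -8 + 6 = -2)
T(Q, c) = 1/(5 + Q)
(41*1)*T(1, x) = (41*1)/(5 + 1) = 41/6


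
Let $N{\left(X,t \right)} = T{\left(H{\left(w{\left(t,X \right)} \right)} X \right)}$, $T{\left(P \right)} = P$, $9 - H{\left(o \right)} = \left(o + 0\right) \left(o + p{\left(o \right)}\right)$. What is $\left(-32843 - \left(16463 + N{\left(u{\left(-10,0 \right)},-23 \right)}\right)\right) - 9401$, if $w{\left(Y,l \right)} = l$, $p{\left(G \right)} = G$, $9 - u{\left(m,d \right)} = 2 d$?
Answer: $-57330$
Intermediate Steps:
$u{\left(m,d \right)} = 9 - 2 d$
$H{\left(o \right)} = 9 - 2 o^{2}$ ($H{\left(o \right)} = 9 - \left(o + 0\right) \left(o + o\right) = 9 - o 2 o = 9 - 2 o^{2}$)
$N{\left(X,t \right)} = X \left(9 - 2 X^{2}\right)$ ($N{\left(X,t \right)} = \left(9 - 2 X^{2}\right) X = X \left(9 - 2 X^{2}\right)$)
$\left(-32843 - \left(16463 + N{\left(u{\left(-10,0 \right)},-23 \right)}\right)\right) - 9401 = \left(-32843 - \left(16463 + \left(9 - 0\right) \left(9 - 2 \left(9 - 0\right)^{2}\right)\right)\right) - 9401 = \left(-32843 - \left(16463 + \left(9 + 0\right) \left(9 - 2 \left(9 + 0\right)^{2}\right)\right)\right) - 9401 = \left(-32843 - \left(16463 + 9 \left(9 - 2 \cdot 9^{2}\right)\right)\right) - 9401 = \left(-32843 - \left(16463 + 9 \left(9 - 162\right)\right)\right) - 9401 = \left(-32843 - \left(16463 + 9 \left(-153\right)\right)\right) - 9401 = \left(-32843 - 15086\right) - 9401 = -47929 - 9401 = -57330$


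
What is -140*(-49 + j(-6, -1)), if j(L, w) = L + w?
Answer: 7840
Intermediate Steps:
-140*(-49 + j(-6, -1)) = -140*(-49 + (-6 - 1)) = -140*(-49 - 7) = -140*(-56) = 7840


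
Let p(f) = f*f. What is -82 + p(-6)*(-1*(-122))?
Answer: 4310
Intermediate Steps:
p(f) = f²
-82 + p(-6)*(-1*(-122)) = -82 + (-6)²*(-1*(-122)) = -82 + 36*122 = -82 + 4392 = 4310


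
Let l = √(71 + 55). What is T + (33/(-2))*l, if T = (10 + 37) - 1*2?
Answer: 45 - 99*√14/2 ≈ -140.21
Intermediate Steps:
l = 3*√14 (l = √126 = 3*√14 ≈ 11.225)
T = 45 (T = 47 - 2 = 45)
T + (33/(-2))*l = 45 + (33/(-2))*(3*√14) = 45 + (33*(-½))*(3*√14) = 45 - 99*√14/2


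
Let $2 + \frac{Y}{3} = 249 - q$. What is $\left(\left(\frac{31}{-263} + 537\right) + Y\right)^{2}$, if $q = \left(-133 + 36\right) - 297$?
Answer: $\frac{418543008601}{69169} \approx 6.051 \cdot 10^{6}$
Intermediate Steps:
$q = -394$ ($q = -97 - 297 = -394$)
$Y = 1923$ ($Y = -6 + 3 \left(249 - -394\right) = -6 + 3 \left(249 + 394\right) = -6 + 3 \cdot 643 = -6 + 1929 = 1923$)
$\left(\left(\frac{31}{-263} + 537\right) + Y\right)^{2} = \left(\left(\frac{31}{-263} + 537\right) + 1923\right)^{2} = \left(\left(31 \left(- \frac{1}{263}\right) + 537\right) + 1923\right)^{2} = \left(\left(- \frac{31}{263} + 537\right) + 1923\right)^{2} = \left(\frac{141200}{263} + 1923\right)^{2} = \left(\frac{646949}{263}\right)^{2} = \frac{418543008601}{69169}$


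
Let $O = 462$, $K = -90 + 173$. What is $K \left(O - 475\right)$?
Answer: $-1079$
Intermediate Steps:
$K = 83$
$K \left(O - 475\right) = 83 \left(462 - 475\right) = 83 \left(-13\right) = -1079$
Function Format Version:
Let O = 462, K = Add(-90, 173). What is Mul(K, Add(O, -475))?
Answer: -1079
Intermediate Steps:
K = 83
Mul(K, Add(O, -475)) = Mul(83, Add(462, -475)) = Mul(83, -13) = -1079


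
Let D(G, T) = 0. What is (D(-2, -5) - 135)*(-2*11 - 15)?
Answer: 4995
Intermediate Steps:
(D(-2, -5) - 135)*(-2*11 - 15) = (0 - 135)*(-2*11 - 15) = -135*(-22 - 15) = -135*(-37) = 4995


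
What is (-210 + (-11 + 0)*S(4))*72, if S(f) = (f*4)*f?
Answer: -65808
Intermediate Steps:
S(f) = 4*f² (S(f) = (4*f)*f = 4*f²)
(-210 + (-11 + 0)*S(4))*72 = (-210 + (-11 + 0)*(4*4²))*72 = (-210 - 44*16)*72 = (-210 - 11*64)*72 = (-210 - 704)*72 = -914*72 = -65808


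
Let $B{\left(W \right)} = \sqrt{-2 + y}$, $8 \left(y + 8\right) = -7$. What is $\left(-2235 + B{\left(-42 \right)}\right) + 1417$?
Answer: $-818 + \frac{i \sqrt{174}}{4} \approx -818.0 + 3.2977 i$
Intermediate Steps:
$y = - \frac{71}{8}$ ($y = -8 + \frac{1}{8} \left(-7\right) = -8 - \frac{7}{8} = - \frac{71}{8} \approx -8.875$)
$B{\left(W \right)} = \frac{i \sqrt{174}}{4}$ ($B{\left(W \right)} = \sqrt{-2 - \frac{71}{8}} = \sqrt{- \frac{87}{8}} = \frac{i \sqrt{174}}{4}$)
$\left(-2235 + B{\left(-42 \right)}\right) + 1417 = \left(-2235 + \frac{i \sqrt{174}}{4}\right) + 1417 = -818 + \frac{i \sqrt{174}}{4}$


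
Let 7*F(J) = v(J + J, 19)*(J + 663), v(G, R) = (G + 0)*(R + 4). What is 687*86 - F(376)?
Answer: -17556970/7 ≈ -2.5081e+6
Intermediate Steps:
v(G, R) = G*(4 + R)
F(J) = 46*J*(663 + J)/7 (F(J) = (((J + J)*(4 + 19))*(J + 663))/7 = (((2*J)*23)*(663 + J))/7 = ((46*J)*(663 + J))/7 = (46*J*(663 + J))/7 = 46*J*(663 + J)/7)
687*86 - F(376) = 687*86 - 46*376*(663 + 376)/7 = 59082 - 46*376*1039/7 = 59082 - 1*17970544/7 = 59082 - 17970544/7 = -17556970/7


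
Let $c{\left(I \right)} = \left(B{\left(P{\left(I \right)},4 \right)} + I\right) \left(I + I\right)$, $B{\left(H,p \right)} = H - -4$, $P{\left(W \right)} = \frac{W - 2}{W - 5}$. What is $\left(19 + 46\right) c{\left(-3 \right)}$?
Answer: $- \frac{2535}{4} \approx -633.75$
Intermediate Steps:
$P{\left(W \right)} = \frac{-2 + W}{-5 + W}$
$B{\left(H,p \right)} = 4 + H$ ($B{\left(H,p \right)} = H + 4 = 4 + H$)
$c{\left(I \right)} = 2 I \left(4 + I + \frac{-2 + I}{-5 + I}\right)$ ($c{\left(I \right)} = \left(\left(4 + \frac{-2 + I}{-5 + I}\right) + I\right) \left(I + I\right) = \left(4 + I + \frac{-2 + I}{-5 + I}\right) 2 I = 2 I \left(4 + I + \frac{-2 + I}{-5 + I}\right)$)
$\left(19 + 46\right) c{\left(-3 \right)} = \left(19 + 46\right) 2 \left(-3\right) \frac{1}{-5 - 3} \left(-22 + \left(-3\right)^{2}\right) = 65 \cdot 2 \left(-3\right) \frac{1}{-8} \left(-22 + 9\right) = 65 \cdot 2 \left(-3\right) \left(- \frac{1}{8}\right) \left(-13\right) = 65 \left(- \frac{39}{4}\right) = - \frac{2535}{4}$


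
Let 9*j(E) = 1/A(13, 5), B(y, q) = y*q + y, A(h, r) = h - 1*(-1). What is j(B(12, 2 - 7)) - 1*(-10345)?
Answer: 1303471/126 ≈ 10345.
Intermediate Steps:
A(h, r) = 1 + h (A(h, r) = h + 1 = 1 + h)
B(y, q) = y + q*y (B(y, q) = q*y + y = y + q*y)
j(E) = 1/126 (j(E) = 1/(9*(1 + 13)) = (⅑)/14 = (⅑)*(1/14) = 1/126)
j(B(12, 2 - 7)) - 1*(-10345) = 1/126 - 1*(-10345) = 1/126 + 10345 = 1303471/126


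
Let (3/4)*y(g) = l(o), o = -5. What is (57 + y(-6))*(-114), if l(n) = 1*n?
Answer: -5738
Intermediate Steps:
l(n) = n
y(g) = -20/3 (y(g) = (4/3)*(-5) = -20/3)
(57 + y(-6))*(-114) = (57 - 20/3)*(-114) = (151/3)*(-114) = -5738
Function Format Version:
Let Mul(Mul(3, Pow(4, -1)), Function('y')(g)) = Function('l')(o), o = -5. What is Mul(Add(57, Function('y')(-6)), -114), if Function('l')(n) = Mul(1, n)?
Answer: -5738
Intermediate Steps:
Function('l')(n) = n
Function('y')(g) = Rational(-20, 3) (Function('y')(g) = Mul(Rational(4, 3), -5) = Rational(-20, 3))
Mul(Add(57, Function('y')(-6)), -114) = Mul(Add(57, Rational(-20, 3)), -114) = Mul(Rational(151, 3), -114) = -5738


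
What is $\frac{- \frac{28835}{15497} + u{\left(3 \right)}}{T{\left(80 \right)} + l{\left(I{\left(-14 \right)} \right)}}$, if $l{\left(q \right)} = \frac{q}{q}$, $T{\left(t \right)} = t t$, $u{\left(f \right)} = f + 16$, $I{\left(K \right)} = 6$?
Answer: $\frac{265608}{99196297} \approx 0.0026776$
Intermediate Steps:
$u{\left(f \right)} = 16 + f$
$T{\left(t \right)} = t^{2}$
$l{\left(q \right)} = 1$
$\frac{- \frac{28835}{15497} + u{\left(3 \right)}}{T{\left(80 \right)} + l{\left(I{\left(-14 \right)} \right)}} = \frac{- \frac{28835}{15497} + \left(16 + 3\right)}{80^{2} + 1} = \frac{\left(-28835\right) \frac{1}{15497} + 19}{6400 + 1} = \frac{- \frac{28835}{15497} + 19}{6401} = \frac{265608}{15497} \cdot \frac{1}{6401} = \frac{265608}{99196297}$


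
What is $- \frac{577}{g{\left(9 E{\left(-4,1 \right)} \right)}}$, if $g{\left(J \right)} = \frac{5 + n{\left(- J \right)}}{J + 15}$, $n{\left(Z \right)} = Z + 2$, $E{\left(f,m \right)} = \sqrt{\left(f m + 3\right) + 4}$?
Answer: $\frac{100398}{97} + \frac{57123 \sqrt{3}}{97} \approx 2055.0$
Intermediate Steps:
$E{\left(f,m \right)} = \sqrt{7 + f m}$ ($E{\left(f,m \right)} = \sqrt{\left(3 + f m\right) + 4} = \sqrt{7 + f m}$)
$n{\left(Z \right)} = 2 + Z$
$g{\left(J \right)} = \frac{7 - J}{15 + J}$ ($g{\left(J \right)} = \frac{5 - \left(-2 + J\right)}{J + 15} = \frac{7 - J}{15 + J}$)
$- \frac{577}{g{\left(9 E{\left(-4,1 \right)} \right)}} = - \frac{577}{\frac{1}{15 + 9 \sqrt{7 - 4}} \left(7 - 9 \sqrt{7 - 4}\right)} = - \frac{577}{\frac{1}{15 + 9 \sqrt{3}} \left(7 - 9 \sqrt{3}\right)} = - 577 \frac{15 + 9 \sqrt{3}}{7 - 9 \sqrt{3}} = - \frac{577 \left(15 + 9 \sqrt{3}\right)}{7 - 9 \sqrt{3}}$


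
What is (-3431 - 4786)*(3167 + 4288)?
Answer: -61257735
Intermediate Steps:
(-3431 - 4786)*(3167 + 4288) = -8217*7455 = -61257735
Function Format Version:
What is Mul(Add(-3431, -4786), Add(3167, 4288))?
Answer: -61257735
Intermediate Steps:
Mul(Add(-3431, -4786), Add(3167, 4288)) = Mul(-8217, 7455) = -61257735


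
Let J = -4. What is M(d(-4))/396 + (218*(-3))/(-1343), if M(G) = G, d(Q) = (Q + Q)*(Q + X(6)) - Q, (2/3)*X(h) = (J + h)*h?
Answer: 3165/14773 ≈ 0.21424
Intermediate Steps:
X(h) = 3*h*(-4 + h)/2 (X(h) = 3*((-4 + h)*h)/2 = 3*(h*(-4 + h))/2 = 3*h*(-4 + h)/2)
d(Q) = -Q + 2*Q*(18 + Q) (d(Q) = (Q + Q)*(Q + (3/2)*6*(-4 + 6)) - Q = (2*Q)*(Q + (3/2)*6*2) - Q = (2*Q)*(Q + 18) - Q = (2*Q)*(18 + Q) - Q = 2*Q*(18 + Q) - Q = -Q + 2*Q*(18 + Q))
M(d(-4))/396 + (218*(-3))/(-1343) = -4*(35 + 2*(-4))/396 + (218*(-3))/(-1343) = -4*(35 - 8)*(1/396) - 654*(-1/1343) = -4*27*(1/396) + 654/1343 = -108*1/396 + 654/1343 = -3/11 + 654/1343 = 3165/14773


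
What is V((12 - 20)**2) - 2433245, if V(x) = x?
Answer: -2433181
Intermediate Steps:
V((12 - 20)**2) - 2433245 = (12 - 20)**2 - 2433245 = (-8)**2 - 2433245 = 64 - 2433245 = -2433181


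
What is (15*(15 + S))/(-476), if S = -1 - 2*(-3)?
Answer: -75/119 ≈ -0.63025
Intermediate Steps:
S = 5 (S = -1 + 6 = 5)
(15*(15 + S))/(-476) = (15*(15 + 5))/(-476) = (15*20)*(-1/476) = 300*(-1/476) = -75/119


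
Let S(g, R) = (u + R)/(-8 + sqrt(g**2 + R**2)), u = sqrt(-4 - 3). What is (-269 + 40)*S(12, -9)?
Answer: 2061/7 - 229*I*sqrt(7)/7 ≈ 294.43 - 86.554*I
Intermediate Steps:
u = I*sqrt(7) (u = sqrt(-7) = I*sqrt(7) ≈ 2.6458*I)
S(g, R) = (R + I*sqrt(7))/(-8 + sqrt(R**2 + g**2)) (S(g, R) = (I*sqrt(7) + R)/(-8 + sqrt(g**2 + R**2)) = (R + I*sqrt(7))/(-8 + sqrt(R**2 + g**2)))
(-269 + 40)*S(12, -9) = (-269 + 40)*((-9 + I*sqrt(7))/(-8 + sqrt((-9)**2 + 12**2))) = -229*(-9 + I*sqrt(7))/(-8 + sqrt(81 + 144)) = -229*(-9 + I*sqrt(7))/(-8 + sqrt(225)) = -229*(-9 + I*sqrt(7))/(-8 + 15) = -229*(-9 + I*sqrt(7))/7 = -229*(-9/7 + I*sqrt(7)/7) = 2061/7 - 229*I*sqrt(7)/7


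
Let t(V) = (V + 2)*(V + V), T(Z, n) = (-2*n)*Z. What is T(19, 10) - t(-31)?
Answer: -2178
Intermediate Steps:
T(Z, n) = -2*Z*n
t(V) = 2*V*(2 + V) (t(V) = (2 + V)*(2*V) = 2*V*(2 + V))
T(19, 10) - t(-31) = -2*19*10 - 2*(-31)*(2 - 31) = -380 - 2*(-31)*(-29) = -380 - 1*1798 = -380 - 1798 = -2178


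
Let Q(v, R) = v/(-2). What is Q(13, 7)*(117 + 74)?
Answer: -2483/2 ≈ -1241.5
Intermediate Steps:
Q(v, R) = -v/2 (Q(v, R) = v*(-½) = -v/2)
Q(13, 7)*(117 + 74) = (-½*13)*(117 + 74) = -13/2*191 = -2483/2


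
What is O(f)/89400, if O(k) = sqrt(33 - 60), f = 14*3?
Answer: I*sqrt(3)/29800 ≈ 5.8123e-5*I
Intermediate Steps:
f = 42
O(k) = 3*I*sqrt(3) (O(k) = sqrt(-27) = 3*I*sqrt(3))
O(f)/89400 = (3*I*sqrt(3))/89400 = (3*I*sqrt(3))*(1/89400) = I*sqrt(3)/29800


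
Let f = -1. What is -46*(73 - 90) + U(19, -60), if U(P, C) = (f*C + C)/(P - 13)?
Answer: 782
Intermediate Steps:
U(P, C) = 0 (U(P, C) = (-C + C)/(P - 13) = 0/(-13 + P) = 0)
-46*(73 - 90) + U(19, -60) = -46*(73 - 90) + 0 = -46*(-17) + 0 = 782 + 0 = 782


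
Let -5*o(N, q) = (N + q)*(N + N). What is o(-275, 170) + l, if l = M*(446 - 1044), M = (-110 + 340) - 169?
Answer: -48028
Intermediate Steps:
M = 61 (M = 230 - 169 = 61)
l = -36478 (l = 61*(446 - 1044) = 61*(-598) = -36478)
o(N, q) = -2*N*(N + q)/5 (o(N, q) = -(N + q)*(N + N)/5 = -(N + q)*2*N/5 = -2*N*(N + q)/5)
o(-275, 170) + l = -⅖*(-275)*(-275 + 170) - 36478 = -⅖*(-275)*(-105) - 36478 = -11550 - 36478 = -48028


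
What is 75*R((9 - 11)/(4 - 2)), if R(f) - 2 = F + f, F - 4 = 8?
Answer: 975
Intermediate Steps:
F = 12 (F = 4 + 8 = 12)
R(f) = 14 + f (R(f) = 2 + (12 + f) = 14 + f)
75*R((9 - 11)/(4 - 2)) = 75*(14 + (9 - 11)/(4 - 2)) = 75*(14 - 2/2) = 75*(14 - 2*1/2) = 75*(14 - 1) = 75*13 = 975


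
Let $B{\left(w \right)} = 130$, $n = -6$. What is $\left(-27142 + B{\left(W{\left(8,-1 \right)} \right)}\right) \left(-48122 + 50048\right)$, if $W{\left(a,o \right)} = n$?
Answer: $-52025112$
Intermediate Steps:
$W{\left(a,o \right)} = -6$
$\left(-27142 + B{\left(W{\left(8,-1 \right)} \right)}\right) \left(-48122 + 50048\right) = \left(-27142 + 130\right) \left(-48122 + 50048\right) = \left(-27012\right) 1926 = -52025112$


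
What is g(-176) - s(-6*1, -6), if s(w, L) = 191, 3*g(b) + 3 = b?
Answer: -752/3 ≈ -250.67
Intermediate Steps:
g(b) = -1 + b/3
g(-176) - s(-6*1, -6) = (-1 + (1/3)*(-176)) - 1*191 = (-1 - 176/3) - 191 = -179/3 - 191 = -752/3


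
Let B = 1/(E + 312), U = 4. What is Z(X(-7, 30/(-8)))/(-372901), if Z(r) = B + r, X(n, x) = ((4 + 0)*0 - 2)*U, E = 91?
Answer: 3223/150279103 ≈ 2.1447e-5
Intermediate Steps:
X(n, x) = -8 (X(n, x) = ((4 + 0)*0 - 2)*4 = (4*0 - 2)*4 = (0 - 2)*4 = -2*4 = -8)
B = 1/403 (B = 1/(91 + 312) = 1/403 ≈ 0.0024814)
Z(r) = 1/403 + r
Z(X(-7, 30/(-8)))/(-372901) = (1/403 - 8)/(-372901) = -3223/403*(-1/372901) = 3223/150279103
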